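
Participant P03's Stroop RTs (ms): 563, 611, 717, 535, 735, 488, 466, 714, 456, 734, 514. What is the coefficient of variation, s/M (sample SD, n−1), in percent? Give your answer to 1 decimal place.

19.0%

n = 11, Σ = 6533, M = 593.9091
Σ(x−M)² = 126804.909; s = √(126804.909/10) = 112.6077
CV = 112.6077 / 593.9091 = 0.18960 = 18.960%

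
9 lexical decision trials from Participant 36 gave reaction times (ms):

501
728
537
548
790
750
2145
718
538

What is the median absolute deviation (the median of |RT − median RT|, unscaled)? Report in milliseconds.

Sorted: 501, 537, 538, 548, 718, 728, 750, 790, 2145 → median = 718
|x − 718|: 217, 10, 181, 170, 72, 32, 1427, 0, 180
Sorted deviations: 0, 10, 32, 72, 170, 180, 181, 217, 1427 → MAD = 170

170 ms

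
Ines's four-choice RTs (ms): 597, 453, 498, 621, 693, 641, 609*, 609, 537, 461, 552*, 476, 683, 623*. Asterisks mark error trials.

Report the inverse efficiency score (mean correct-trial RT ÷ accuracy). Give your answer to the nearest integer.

725 ms

Correct trials (n=11): 597, 453, 498, 621, 693, 641, 609, 537, 461, 476, 683
Mean correct RT = 6269/11 = 569.9091 ms
Proportion correct = 11/14
IES = 569.9091 / (11/14) = 725.339 ms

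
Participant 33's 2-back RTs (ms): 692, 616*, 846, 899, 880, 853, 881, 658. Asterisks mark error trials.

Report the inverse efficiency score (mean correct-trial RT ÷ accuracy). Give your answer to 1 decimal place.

932.1 ms

Correct trials (n=7): 692, 846, 899, 880, 853, 881, 658
Mean correct RT = 5709/7 = 815.5714 ms
Proportion correct = 7/8
IES = 815.5714 / (7/8) = 932.082 ms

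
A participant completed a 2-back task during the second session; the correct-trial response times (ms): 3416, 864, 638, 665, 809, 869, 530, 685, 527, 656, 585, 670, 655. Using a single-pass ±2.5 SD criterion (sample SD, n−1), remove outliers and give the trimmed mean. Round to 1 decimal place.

n = 13, ΣRT = 11569, M = 889.923
Σ(x−M)² = 7057282.92; s = √(7057282.92/12) = 766.881
Cutoffs: 889.923 ± 2.5·766.881 → [-1027.3, 2807.1]
Outside: 3416 → excluded.
Retained (n=12): Σ = 8153, mean = 8153/12 = 679.417

679.4 ms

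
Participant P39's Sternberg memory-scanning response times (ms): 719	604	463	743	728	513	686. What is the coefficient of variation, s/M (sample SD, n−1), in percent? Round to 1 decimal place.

17.6%

n = 7, Σ = 4456, M = 636.5714
Σ(x−M)² = 75381.714; s = √(75381.714/6) = 112.0876
CV = 112.0876 / 636.5714 = 0.17608 = 17.608%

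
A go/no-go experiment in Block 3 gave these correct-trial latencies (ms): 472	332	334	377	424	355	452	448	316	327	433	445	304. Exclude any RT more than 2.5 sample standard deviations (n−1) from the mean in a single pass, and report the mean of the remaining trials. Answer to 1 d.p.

n = 13, ΣRT = 5019, M = 386.077
Σ(x−M)² = 44496.92; s = √(44496.92/12) = 60.894
Cutoffs: 386.077 ± 2.5·60.894 → [233.8, 538.3]
No RTs fall outside the cutoffs; all 13 retained. Mean = 5019/13 = 386.077

386.1 ms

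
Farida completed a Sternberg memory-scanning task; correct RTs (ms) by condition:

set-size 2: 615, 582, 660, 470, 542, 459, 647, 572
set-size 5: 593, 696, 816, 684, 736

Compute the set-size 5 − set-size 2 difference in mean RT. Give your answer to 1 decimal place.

136.6 ms

M(set-size 2) = 4547/8 = 568.375
M(set-size 5) = 3525/5 = 705.000
Difference = 705.000 − 568.375 = 136.625 ms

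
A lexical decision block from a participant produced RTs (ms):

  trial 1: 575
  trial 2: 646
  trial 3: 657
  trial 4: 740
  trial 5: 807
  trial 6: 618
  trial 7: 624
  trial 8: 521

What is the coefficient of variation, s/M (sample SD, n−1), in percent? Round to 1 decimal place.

13.9%

n = 8, Σ = 5188, M = 648.5000
Σ(x−M)² = 56762.000; s = √(56762.000/7) = 90.0492
CV = 90.0492 / 648.5000 = 0.13886 = 13.886%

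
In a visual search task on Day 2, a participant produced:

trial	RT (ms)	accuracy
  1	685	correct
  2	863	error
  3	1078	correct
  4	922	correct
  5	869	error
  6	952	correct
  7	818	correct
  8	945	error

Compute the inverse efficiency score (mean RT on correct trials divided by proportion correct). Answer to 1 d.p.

1425.6 ms

Correct trials (n=5): 685, 1078, 922, 952, 818
Mean correct RT = 4455/5 = 891.0000 ms
Proportion correct = 5/8
IES = 891.0000 / (5/8) = 1425.600 ms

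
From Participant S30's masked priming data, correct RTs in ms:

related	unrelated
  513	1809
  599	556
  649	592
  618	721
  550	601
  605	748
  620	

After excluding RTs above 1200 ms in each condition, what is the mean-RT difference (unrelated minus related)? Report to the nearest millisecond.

50 ms

unrelated: exclude 1809
M(related) = 4154/7 = 593.429
M(unrelated) = 3218/5 = 643.600
Difference = 643.600 − 593.429 = 50.171 ms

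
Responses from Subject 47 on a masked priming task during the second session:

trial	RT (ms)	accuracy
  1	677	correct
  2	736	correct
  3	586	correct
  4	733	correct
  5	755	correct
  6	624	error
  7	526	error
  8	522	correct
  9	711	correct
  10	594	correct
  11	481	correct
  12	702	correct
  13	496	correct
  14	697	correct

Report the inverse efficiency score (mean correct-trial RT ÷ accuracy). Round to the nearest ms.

Correct trials (n=12): 677, 736, 586, 733, 755, 522, 711, 594, 481, 702, 496, 697
Mean correct RT = 7690/12 = 640.8333 ms
Proportion correct = 12/14
IES = 640.8333 / (12/14) = 747.639 ms

748 ms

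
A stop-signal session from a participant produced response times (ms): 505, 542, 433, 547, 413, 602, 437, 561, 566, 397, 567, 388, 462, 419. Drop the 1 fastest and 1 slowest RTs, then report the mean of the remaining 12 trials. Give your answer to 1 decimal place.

Sorted: 388, 397, 413, 419, 433, 437, 462, 505, 542, 547, 561, 566, 567, 602
Drop lowest 1 (388) and highest 1 (602)
Remaining (n=12): Σ = 5849, mean = 5849/12 = 487.417

487.4 ms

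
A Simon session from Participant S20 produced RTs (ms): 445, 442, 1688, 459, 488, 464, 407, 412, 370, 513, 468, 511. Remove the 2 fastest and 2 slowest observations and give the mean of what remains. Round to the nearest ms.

461 ms

Sorted: 370, 407, 412, 442, 445, 459, 464, 468, 488, 511, 513, 1688
Drop lowest 2 (370, 407) and highest 2 (513, 1688)
Remaining (n=8): Σ = 3689, mean = 3689/8 = 461.125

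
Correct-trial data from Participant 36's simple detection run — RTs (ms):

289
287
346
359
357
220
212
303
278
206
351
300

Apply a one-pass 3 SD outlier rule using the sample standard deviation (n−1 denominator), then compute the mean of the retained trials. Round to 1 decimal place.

292.3 ms

n = 12, ΣRT = 3508, M = 292.333
Σ(x−M)² = 34504.67; s = √(34504.67/11) = 56.007
Cutoffs: 292.333 ± 3·56.007 → [124.3, 460.4]
No RTs fall outside the cutoffs; all 12 retained. Mean = 3508/12 = 292.333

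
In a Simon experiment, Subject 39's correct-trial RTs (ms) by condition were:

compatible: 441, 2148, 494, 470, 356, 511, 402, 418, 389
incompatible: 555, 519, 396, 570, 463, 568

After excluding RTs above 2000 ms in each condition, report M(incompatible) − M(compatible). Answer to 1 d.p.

compatible: exclude 2148
M(compatible) = 3481/8 = 435.125
M(incompatible) = 3071/6 = 511.833
Difference = 511.833 − 435.125 = 76.708 ms

76.7 ms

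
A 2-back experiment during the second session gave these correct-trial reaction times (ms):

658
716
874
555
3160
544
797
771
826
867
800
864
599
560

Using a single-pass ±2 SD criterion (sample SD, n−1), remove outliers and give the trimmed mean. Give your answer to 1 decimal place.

n = 14, ΣRT = 12591, M = 899.357
Σ(x−M)² = 5697763.21; s = √(5697763.21/13) = 662.034
Cutoffs: 899.357 ± 2·662.034 → [-424.7, 2223.4]
Outside: 3160 → excluded.
Retained (n=13): Σ = 9431, mean = 9431/13 = 725.462

725.5 ms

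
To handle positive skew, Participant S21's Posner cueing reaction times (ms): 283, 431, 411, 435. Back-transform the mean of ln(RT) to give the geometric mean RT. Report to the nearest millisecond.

384 ms

ln(RT): 5.6454, 6.0661, 6.0186, 6.0753
Mean ln(RT) = 23.8055/4 = 5.95137
Geometric mean = exp(5.95137) = 384.28 ms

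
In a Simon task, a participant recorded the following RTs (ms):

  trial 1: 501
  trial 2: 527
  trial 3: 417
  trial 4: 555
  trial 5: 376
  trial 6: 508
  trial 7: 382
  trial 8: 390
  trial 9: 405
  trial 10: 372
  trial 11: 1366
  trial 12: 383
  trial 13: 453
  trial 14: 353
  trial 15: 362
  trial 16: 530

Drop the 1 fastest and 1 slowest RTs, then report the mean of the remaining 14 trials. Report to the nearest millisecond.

Sorted: 353, 362, 372, 376, 382, 383, 390, 405, 417, 453, 501, 508, 527, 530, 555, 1366
Drop lowest 1 (353) and highest 1 (1366)
Remaining (n=14): Σ = 6161, mean = 6161/14 = 440.071

440 ms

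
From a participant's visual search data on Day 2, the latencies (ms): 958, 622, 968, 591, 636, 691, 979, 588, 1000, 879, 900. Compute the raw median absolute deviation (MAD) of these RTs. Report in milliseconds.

Sorted: 588, 591, 622, 636, 691, 879, 900, 958, 968, 979, 1000 → median = 879
|x − 879|: 79, 257, 89, 288, 243, 188, 100, 291, 121, 0, 21
Sorted deviations: 0, 21, 79, 89, 100, 121, 188, 243, 257, 288, 291 → MAD = 121

121 ms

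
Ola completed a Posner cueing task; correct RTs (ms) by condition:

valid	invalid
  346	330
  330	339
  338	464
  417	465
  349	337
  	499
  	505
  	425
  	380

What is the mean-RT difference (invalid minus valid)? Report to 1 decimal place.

60.0 ms

M(valid) = 1780/5 = 356.000
M(invalid) = 3744/9 = 416.000
Difference = 416.000 − 356.000 = 60.000 ms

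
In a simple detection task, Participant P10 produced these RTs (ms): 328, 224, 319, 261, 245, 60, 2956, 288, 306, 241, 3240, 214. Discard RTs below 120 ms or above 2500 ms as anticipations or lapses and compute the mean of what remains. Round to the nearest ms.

Excluded: 60, 2956, 3240
Retained (n=9): Σ = 2426
Mean = 2426/9 = 269.5556

270 ms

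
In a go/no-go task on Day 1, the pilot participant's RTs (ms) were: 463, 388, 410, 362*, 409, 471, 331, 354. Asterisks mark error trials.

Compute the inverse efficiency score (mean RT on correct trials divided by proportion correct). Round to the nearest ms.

461 ms

Correct trials (n=7): 463, 388, 410, 409, 471, 331, 354
Mean correct RT = 2826/7 = 403.7143 ms
Proportion correct = 7/8
IES = 403.7143 / (7/8) = 461.388 ms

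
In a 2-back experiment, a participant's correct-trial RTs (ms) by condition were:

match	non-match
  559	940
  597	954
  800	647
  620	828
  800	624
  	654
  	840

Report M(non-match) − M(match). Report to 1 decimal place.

M(match) = 3376/5 = 675.200
M(non-match) = 5487/7 = 783.857
Difference = 783.857 − 675.200 = 108.657 ms

108.7 ms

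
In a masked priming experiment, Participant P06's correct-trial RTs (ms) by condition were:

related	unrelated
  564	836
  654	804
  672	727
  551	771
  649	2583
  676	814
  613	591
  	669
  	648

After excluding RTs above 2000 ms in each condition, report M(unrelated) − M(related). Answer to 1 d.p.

unrelated: exclude 2583
M(related) = 4379/7 = 625.571
M(unrelated) = 5860/8 = 732.500
Difference = 732.500 − 625.571 = 106.929 ms

106.9 ms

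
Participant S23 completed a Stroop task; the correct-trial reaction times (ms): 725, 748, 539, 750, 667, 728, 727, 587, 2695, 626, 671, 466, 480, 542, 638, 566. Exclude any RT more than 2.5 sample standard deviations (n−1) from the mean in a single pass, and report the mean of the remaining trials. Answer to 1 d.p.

n = 16, ΣRT = 12155, M = 759.688
Σ(x−M)² = 4125981.44; s = √(4125981.44/15) = 524.467
Cutoffs: 759.688 ± 2.5·524.467 → [-551.5, 2070.9]
Outside: 2695 → excluded.
Retained (n=15): Σ = 9460, mean = 9460/15 = 630.667

630.7 ms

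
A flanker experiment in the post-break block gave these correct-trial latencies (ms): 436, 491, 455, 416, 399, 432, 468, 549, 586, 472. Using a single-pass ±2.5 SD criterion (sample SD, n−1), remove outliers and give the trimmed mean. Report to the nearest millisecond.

n = 10, ΣRT = 4704, M = 470.400
Σ(x−M)² = 30926.40; s = √(30926.40/9) = 58.620
Cutoffs: 470.400 ± 2.5·58.620 → [323.9, 616.9]
No RTs fall outside the cutoffs; all 10 retained. Mean = 4704/10 = 470.400

470 ms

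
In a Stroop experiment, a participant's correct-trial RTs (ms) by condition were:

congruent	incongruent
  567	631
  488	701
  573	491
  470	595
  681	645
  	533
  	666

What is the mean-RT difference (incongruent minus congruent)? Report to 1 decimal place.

M(congruent) = 2779/5 = 555.800
M(incongruent) = 4262/7 = 608.857
Difference = 608.857 − 555.800 = 53.057 ms

53.1 ms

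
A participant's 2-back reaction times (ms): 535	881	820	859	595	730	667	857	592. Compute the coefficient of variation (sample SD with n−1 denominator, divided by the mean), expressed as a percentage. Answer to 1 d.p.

18.4%

n = 9, Σ = 6536, M = 726.2222
Σ(x−M)² = 142805.556; s = √(142805.556/8) = 133.6065
CV = 133.6065 / 726.2222 = 0.18397 = 18.397%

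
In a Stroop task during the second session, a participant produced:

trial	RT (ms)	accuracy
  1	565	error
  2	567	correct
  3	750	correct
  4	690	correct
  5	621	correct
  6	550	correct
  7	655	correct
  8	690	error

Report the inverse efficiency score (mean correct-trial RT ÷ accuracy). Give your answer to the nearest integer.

852 ms

Correct trials (n=6): 567, 750, 690, 621, 550, 655
Mean correct RT = 3833/6 = 638.8333 ms
Proportion correct = 6/8
IES = 638.8333 / (6/8) = 851.778 ms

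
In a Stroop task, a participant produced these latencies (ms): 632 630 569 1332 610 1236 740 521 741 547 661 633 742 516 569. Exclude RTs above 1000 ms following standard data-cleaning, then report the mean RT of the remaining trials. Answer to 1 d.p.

623.9 ms

Excluded: 1236, 1332
Retained (n=13): Σ = 8111
Mean = 8111/13 = 623.9231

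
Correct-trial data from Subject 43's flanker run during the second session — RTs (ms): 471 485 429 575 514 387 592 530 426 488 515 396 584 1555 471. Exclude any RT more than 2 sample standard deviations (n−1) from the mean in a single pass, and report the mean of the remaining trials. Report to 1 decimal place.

490.2 ms

n = 15, ΣRT = 8418, M = 561.200
Σ(x−M)² = 1115462.40; s = √(1115462.40/14) = 282.269
Cutoffs: 561.200 ± 2·282.269 → [-3.3, 1125.7]
Outside: 1555 → excluded.
Retained (n=14): Σ = 6863, mean = 6863/14 = 490.214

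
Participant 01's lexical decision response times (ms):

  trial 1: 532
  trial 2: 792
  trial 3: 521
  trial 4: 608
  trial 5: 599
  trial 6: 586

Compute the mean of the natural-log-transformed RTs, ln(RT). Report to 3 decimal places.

ln(RT): 6.2766, 6.6746, 6.2558, 6.4102, 6.3953, 6.3733
Σ ln(RT) = 38.3857
Mean = 38.3857/6 = 6.39762

6.398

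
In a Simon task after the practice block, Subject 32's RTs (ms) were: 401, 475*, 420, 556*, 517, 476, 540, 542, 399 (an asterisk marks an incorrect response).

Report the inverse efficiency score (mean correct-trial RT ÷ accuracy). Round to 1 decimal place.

605.2 ms

Correct trials (n=7): 401, 420, 517, 476, 540, 542, 399
Mean correct RT = 3295/7 = 470.7143 ms
Proportion correct = 7/9
IES = 470.7143 / (7/9) = 605.204 ms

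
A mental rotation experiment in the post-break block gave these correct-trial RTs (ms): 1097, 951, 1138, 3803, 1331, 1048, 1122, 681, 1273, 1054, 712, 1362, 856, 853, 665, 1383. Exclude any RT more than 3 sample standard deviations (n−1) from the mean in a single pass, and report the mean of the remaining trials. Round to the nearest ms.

1035 ms

n = 16, ΣRT = 19329, M = 1208.062
Σ(x−M)² = 8016224.94; s = √(8016224.94/15) = 731.037
Cutoffs: 1208.062 ± 3·731.037 → [-985.0, 3401.2]
Outside: 3803 → excluded.
Retained (n=15): Σ = 15526, mean = 15526/15 = 1035.067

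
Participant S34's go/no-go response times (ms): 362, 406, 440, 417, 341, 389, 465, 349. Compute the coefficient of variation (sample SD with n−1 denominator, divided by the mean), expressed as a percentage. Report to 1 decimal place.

n = 8, Σ = 3169, M = 396.1250
Σ(x−M)² = 13676.875; s = √(13676.875/7) = 44.2023
CV = 44.2023 / 396.1250 = 0.11159 = 11.159%

11.2%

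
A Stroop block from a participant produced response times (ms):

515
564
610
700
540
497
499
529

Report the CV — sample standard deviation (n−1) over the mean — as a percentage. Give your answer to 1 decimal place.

n = 8, Σ = 4454, M = 556.7500
Σ(x−M)² = 33107.500; s = √(33107.500/7) = 68.7724
CV = 68.7724 / 556.7500 = 0.12352 = 12.352%

12.4%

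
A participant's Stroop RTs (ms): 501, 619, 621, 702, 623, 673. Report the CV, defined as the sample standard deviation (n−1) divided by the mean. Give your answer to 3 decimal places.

0.110

n = 6, Σ = 3739, M = 623.1667
Σ(x−M)² = 23644.833; s = √(23644.833/5) = 68.7675
CV = 68.7675 / 623.1667 = 0.11035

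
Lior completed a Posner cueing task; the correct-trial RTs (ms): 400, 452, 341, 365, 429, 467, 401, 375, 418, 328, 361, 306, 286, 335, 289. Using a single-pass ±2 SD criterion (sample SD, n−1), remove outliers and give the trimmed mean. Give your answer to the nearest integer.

370 ms

n = 15, ΣRT = 5553, M = 370.200
Σ(x−M)² = 45452.40; s = √(45452.40/14) = 56.979
Cutoffs: 370.200 ± 2·56.979 → [256.2, 484.2]
No RTs fall outside the cutoffs; all 15 retained. Mean = 5553/15 = 370.200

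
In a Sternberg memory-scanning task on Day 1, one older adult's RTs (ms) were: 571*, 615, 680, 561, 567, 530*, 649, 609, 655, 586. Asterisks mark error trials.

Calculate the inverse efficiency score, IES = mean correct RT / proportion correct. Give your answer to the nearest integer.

769 ms

Correct trials (n=8): 615, 680, 561, 567, 649, 609, 655, 586
Mean correct RT = 4922/8 = 615.2500 ms
Proportion correct = 8/10
IES = 615.2500 / (8/10) = 769.062 ms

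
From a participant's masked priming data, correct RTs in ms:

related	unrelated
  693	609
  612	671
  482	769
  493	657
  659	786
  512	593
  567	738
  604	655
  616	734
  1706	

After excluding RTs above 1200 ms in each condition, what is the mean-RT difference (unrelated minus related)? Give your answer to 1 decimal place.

related: exclude 1706
M(related) = 5238/9 = 582.000
M(unrelated) = 6212/9 = 690.222
Difference = 690.222 − 582.000 = 108.222 ms

108.2 ms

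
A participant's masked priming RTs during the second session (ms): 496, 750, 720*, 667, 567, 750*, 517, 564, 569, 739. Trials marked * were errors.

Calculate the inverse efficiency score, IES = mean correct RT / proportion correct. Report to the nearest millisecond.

761 ms

Correct trials (n=8): 496, 750, 667, 567, 517, 564, 569, 739
Mean correct RT = 4869/8 = 608.6250 ms
Proportion correct = 8/10
IES = 608.6250 / (8/10) = 760.781 ms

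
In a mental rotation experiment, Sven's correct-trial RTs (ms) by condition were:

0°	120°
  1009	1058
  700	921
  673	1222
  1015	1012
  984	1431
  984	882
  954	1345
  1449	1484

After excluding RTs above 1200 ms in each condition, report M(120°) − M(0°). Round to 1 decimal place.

0°: exclude 1449
120°: exclude 1222, 1431, 1345, 1484
M(0°) = 6319/7 = 902.714
M(120°) = 3873/4 = 968.250
Difference = 968.250 − 902.714 = 65.536 ms

65.5 ms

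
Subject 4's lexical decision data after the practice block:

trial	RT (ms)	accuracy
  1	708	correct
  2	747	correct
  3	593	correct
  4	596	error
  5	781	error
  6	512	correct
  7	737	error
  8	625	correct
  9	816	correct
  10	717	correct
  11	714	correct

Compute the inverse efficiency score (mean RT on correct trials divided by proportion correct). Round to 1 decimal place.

933.6 ms

Correct trials (n=8): 708, 747, 593, 512, 625, 816, 717, 714
Mean correct RT = 5432/8 = 679.0000 ms
Proportion correct = 8/11
IES = 679.0000 / (8/11) = 933.625 ms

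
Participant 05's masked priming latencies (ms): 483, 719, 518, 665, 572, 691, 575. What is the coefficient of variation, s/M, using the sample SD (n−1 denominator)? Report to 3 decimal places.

0.149

n = 7, Σ = 4223, M = 603.2857
Σ(x−M)² = 48413.429; s = √(48413.429/6) = 89.8271
CV = 89.8271 / 603.2857 = 0.14890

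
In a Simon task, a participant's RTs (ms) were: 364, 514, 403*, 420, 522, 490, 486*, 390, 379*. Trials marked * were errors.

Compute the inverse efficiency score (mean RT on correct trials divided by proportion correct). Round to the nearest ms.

Correct trials (n=6): 364, 514, 420, 522, 490, 390
Mean correct RT = 2700/6 = 450.0000 ms
Proportion correct = 6/9
IES = 450.0000 / (6/9) = 675.000 ms

675 ms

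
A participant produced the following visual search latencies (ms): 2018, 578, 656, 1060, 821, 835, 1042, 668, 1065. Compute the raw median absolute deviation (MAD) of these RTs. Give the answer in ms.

Sorted: 578, 656, 668, 821, 835, 1042, 1060, 1065, 2018 → median = 835
|x − 835|: 1183, 257, 179, 225, 14, 0, 207, 167, 230
Sorted deviations: 0, 14, 167, 179, 207, 225, 230, 257, 1183 → MAD = 207

207 ms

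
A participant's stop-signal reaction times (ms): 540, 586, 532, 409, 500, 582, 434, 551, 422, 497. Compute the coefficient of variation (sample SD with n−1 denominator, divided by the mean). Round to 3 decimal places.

0.128

n = 10, Σ = 5053, M = 505.3000
Σ(x−M)² = 37794.100; s = √(37794.100/9) = 64.8023
CV = 64.8023 / 505.3000 = 0.12825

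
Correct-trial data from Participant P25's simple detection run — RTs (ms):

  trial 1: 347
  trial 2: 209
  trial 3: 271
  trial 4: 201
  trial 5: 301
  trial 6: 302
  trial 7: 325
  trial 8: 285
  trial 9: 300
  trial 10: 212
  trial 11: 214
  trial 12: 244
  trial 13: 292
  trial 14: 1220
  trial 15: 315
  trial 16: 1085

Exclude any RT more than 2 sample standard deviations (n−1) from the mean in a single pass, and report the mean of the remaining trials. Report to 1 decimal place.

272.7 ms

n = 16, ΣRT = 6123, M = 382.688
Σ(x−M)² = 1393781.44; s = √(1393781.44/15) = 304.826
Cutoffs: 382.688 ± 2·304.826 → [-227.0, 992.3]
Outside: 1085, 1220 → excluded.
Retained (n=14): Σ = 3818, mean = 3818/14 = 272.714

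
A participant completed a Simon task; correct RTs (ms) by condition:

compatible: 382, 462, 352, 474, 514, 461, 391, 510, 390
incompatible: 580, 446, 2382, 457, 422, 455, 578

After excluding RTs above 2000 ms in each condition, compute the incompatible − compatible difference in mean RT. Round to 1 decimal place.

incompatible: exclude 2382
M(compatible) = 3936/9 = 437.333
M(incompatible) = 2938/6 = 489.667
Difference = 489.667 − 437.333 = 52.333 ms

52.3 ms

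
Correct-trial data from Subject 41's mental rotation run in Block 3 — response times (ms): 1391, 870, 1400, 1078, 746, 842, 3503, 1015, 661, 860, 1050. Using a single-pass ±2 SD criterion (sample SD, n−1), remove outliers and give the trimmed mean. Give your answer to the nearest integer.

991 ms

n = 11, ΣRT = 13416, M = 1219.636
Σ(x−M)² = 6296958.55; s = √(6296958.55/10) = 793.534
Cutoffs: 1219.636 ± 2·793.534 → [-367.4, 2806.7]
Outside: 3503 → excluded.
Retained (n=10): Σ = 9913, mean = 9913/10 = 991.300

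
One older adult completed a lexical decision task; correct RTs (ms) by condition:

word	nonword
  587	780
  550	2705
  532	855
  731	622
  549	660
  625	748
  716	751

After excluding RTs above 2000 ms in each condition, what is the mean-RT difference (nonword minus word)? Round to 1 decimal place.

nonword: exclude 2705
M(word) = 4290/7 = 612.857
M(nonword) = 4416/6 = 736.000
Difference = 736.000 − 612.857 = 123.143 ms

123.1 ms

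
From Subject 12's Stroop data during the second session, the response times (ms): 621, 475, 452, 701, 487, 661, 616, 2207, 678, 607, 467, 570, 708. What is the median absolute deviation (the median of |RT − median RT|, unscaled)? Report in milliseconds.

Sorted: 452, 467, 475, 487, 570, 607, 616, 621, 661, 678, 701, 708, 2207 → median = 616
|x − 616|: 5, 141, 164, 85, 129, 45, 0, 1591, 62, 9, 149, 46, 92
Sorted deviations: 0, 5, 9, 45, 46, 62, 85, 92, 129, 141, 149, 164, 1591 → MAD = 85

85 ms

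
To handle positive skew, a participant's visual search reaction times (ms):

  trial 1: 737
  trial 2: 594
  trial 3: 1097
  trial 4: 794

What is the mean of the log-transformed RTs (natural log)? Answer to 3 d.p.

ln(RT): 6.6026, 6.3869, 7.0003, 6.6771
Σ ln(RT) = 26.6669
Mean = 26.6669/4 = 6.66672

6.667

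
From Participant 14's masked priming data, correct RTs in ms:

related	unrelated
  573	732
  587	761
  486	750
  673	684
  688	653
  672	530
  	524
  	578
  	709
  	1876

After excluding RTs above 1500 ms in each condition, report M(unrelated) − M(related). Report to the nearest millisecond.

unrelated: exclude 1876
M(related) = 3679/6 = 613.167
M(unrelated) = 5921/9 = 657.889
Difference = 657.889 − 613.167 = 44.722 ms

45 ms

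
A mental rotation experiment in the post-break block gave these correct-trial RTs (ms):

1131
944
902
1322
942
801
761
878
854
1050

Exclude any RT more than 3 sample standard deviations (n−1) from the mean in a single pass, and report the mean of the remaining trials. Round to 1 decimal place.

958.5 ms

n = 10, ΣRT = 9585, M = 958.500
Σ(x−M)² = 255148.50; s = √(255148.50/9) = 168.374
Cutoffs: 958.500 ± 3·168.374 → [453.4, 1463.6]
No RTs fall outside the cutoffs; all 10 retained. Mean = 9585/10 = 958.500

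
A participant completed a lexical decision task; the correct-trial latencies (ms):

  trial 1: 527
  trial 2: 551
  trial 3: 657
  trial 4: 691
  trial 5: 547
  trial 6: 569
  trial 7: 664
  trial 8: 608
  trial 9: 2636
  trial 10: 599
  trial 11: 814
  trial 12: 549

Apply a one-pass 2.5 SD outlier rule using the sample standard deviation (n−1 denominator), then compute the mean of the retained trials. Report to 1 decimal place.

n = 12, ΣRT = 9412, M = 784.333
Σ(x−M)² = 3813138.67; s = √(3813138.67/11) = 588.769
Cutoffs: 784.333 ± 2.5·588.769 → [-687.6, 2256.3]
Outside: 2636 → excluded.
Retained (n=11): Σ = 6776, mean = 6776/11 = 616.000

616.0 ms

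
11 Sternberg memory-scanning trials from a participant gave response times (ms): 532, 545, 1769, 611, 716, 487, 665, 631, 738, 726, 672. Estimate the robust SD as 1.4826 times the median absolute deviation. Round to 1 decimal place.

Sorted: 487, 532, 545, 611, 631, 665, 672, 716, 726, 738, 1769 → median = 665
|x − 665| sorted: 0, 7, 34, 51, 54, 61, 73, 120, 133, 178, 1104 → MAD = 61
Robust SD ≈ 1.4826 × 61 = 90.439

90.4 ms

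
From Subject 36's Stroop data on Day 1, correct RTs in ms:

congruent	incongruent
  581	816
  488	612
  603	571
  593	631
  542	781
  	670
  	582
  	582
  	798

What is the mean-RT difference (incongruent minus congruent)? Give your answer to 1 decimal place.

110.0 ms

M(congruent) = 2807/5 = 561.400
M(incongruent) = 6043/9 = 671.444
Difference = 671.444 − 561.400 = 110.044 ms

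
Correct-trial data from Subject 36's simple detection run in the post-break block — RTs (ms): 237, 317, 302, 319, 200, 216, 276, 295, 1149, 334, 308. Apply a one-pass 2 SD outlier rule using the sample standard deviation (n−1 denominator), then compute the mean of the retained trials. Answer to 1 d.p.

280.4 ms

n = 11, ΣRT = 3953, M = 359.364
Σ(x−M)² = 705536.55; s = √(705536.55/10) = 265.619
Cutoffs: 359.364 ± 2·265.619 → [-171.9, 890.6]
Outside: 1149 → excluded.
Retained (n=10): Σ = 2804, mean = 2804/10 = 280.400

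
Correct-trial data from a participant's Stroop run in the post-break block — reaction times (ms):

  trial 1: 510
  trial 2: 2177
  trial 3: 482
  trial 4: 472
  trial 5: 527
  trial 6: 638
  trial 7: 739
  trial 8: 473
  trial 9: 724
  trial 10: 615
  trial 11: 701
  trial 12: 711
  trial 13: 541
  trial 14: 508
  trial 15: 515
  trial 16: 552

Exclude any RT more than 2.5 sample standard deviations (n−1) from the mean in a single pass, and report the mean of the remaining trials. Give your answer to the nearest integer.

n = 16, ΣRT = 10885, M = 680.312
Σ(x−M)² = 2523955.44; s = √(2523955.44/15) = 410.200
Cutoffs: 680.312 ± 2.5·410.200 → [-345.2, 1705.8]
Outside: 2177 → excluded.
Retained (n=15): Σ = 8708, mean = 8708/15 = 580.533

581 ms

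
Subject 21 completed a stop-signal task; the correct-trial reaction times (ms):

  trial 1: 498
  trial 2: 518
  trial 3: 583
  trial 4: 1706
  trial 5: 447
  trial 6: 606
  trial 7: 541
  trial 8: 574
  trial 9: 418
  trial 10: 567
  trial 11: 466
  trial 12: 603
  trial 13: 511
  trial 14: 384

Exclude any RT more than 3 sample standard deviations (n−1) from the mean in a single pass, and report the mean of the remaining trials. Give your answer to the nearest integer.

n = 14, ΣRT = 8422, M = 601.571
Σ(x−M)² = 1374975.43; s = √(1374975.43/13) = 325.219
Cutoffs: 601.571 ± 3·325.219 → [-374.1, 1577.2]
Outside: 1706 → excluded.
Retained (n=13): Σ = 6716, mean = 6716/13 = 516.615

517 ms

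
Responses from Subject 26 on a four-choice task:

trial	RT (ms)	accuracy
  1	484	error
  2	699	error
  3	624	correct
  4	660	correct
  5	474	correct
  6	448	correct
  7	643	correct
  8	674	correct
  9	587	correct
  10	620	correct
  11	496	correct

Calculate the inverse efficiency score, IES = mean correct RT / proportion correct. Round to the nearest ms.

710 ms

Correct trials (n=9): 624, 660, 474, 448, 643, 674, 587, 620, 496
Mean correct RT = 5226/9 = 580.6667 ms
Proportion correct = 9/11
IES = 580.6667 / (9/11) = 709.704 ms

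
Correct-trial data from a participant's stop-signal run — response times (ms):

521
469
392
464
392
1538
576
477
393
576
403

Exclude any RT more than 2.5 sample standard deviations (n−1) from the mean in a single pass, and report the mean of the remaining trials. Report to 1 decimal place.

n = 11, ΣRT = 6201, M = 563.727
Σ(x−M)² = 1091736.18; s = √(1091736.18/10) = 330.414
Cutoffs: 563.727 ± 2.5·330.414 → [-262.3, 1389.8]
Outside: 1538 → excluded.
Retained (n=10): Σ = 4663, mean = 4663/10 = 466.300

466.3 ms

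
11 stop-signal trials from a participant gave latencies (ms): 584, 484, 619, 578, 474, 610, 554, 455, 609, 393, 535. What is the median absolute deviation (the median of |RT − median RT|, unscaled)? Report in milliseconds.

56 ms

Sorted: 393, 455, 474, 484, 535, 554, 578, 584, 609, 610, 619 → median = 554
|x − 554|: 30, 70, 65, 24, 80, 56, 0, 99, 55, 161, 19
Sorted deviations: 0, 19, 24, 30, 55, 56, 65, 70, 80, 99, 161 → MAD = 56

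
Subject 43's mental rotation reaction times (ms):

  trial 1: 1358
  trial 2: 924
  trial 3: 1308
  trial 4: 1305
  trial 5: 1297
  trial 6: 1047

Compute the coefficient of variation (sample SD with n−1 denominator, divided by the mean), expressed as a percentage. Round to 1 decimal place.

n = 6, Σ = 7239, M = 1206.5000
Σ(x−M)² = 156393.500; s = √(156393.500/5) = 176.8579
CV = 176.8579 / 1206.5000 = 0.14659 = 14.659%

14.7%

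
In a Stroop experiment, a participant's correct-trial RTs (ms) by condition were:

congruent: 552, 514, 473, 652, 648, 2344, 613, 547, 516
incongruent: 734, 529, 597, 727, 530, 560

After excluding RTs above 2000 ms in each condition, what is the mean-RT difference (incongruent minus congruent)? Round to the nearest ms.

congruent: exclude 2344
M(congruent) = 4515/8 = 564.375
M(incongruent) = 3677/6 = 612.833
Difference = 612.833 − 564.375 = 48.458 ms

48 ms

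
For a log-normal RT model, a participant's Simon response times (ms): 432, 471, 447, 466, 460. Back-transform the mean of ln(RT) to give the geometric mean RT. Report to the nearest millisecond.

455 ms

ln(RT): 6.0684, 6.1549, 6.1026, 6.1442, 6.1312
Mean ln(RT) = 30.6013/5 = 6.12025
Geometric mean = exp(6.12025) = 454.98 ms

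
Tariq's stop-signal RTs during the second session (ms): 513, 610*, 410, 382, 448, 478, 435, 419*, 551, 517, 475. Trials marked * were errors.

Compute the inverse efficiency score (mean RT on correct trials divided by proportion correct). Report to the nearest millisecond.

572 ms

Correct trials (n=9): 513, 410, 382, 448, 478, 435, 551, 517, 475
Mean correct RT = 4209/9 = 467.6667 ms
Proportion correct = 9/11
IES = 467.6667 / (9/11) = 571.593 ms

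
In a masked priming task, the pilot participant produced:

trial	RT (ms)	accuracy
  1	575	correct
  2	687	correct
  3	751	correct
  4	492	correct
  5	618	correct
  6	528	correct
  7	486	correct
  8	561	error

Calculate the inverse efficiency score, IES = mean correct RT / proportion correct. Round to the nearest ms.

675 ms

Correct trials (n=7): 575, 687, 751, 492, 618, 528, 486
Mean correct RT = 4137/7 = 591.0000 ms
Proportion correct = 7/8
IES = 591.0000 / (7/8) = 675.429 ms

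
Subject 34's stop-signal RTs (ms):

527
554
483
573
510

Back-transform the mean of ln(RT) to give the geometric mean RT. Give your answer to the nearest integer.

ln(RT): 6.2672, 6.3172, 6.1800, 6.3509, 6.2344
Mean ln(RT) = 31.3497/5 = 6.26994
Geometric mean = exp(6.26994) = 528.44 ms

528 ms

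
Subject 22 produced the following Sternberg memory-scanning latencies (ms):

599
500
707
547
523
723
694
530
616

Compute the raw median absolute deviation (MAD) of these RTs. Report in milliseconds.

Sorted: 500, 523, 530, 547, 599, 616, 694, 707, 723 → median = 599
|x − 599|: 0, 99, 108, 52, 76, 124, 95, 69, 17
Sorted deviations: 0, 17, 52, 69, 76, 95, 99, 108, 124 → MAD = 76

76 ms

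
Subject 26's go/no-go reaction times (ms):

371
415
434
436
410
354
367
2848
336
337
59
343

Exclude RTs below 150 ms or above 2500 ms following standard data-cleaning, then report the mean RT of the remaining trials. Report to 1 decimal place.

380.3 ms

Excluded: 59, 2848
Retained (n=10): Σ = 3803
Mean = 3803/10 = 380.3000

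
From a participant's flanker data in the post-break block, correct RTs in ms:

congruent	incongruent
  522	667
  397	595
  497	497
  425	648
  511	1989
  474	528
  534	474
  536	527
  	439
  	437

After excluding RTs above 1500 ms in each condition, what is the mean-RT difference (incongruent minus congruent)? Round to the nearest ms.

incongruent: exclude 1989
M(congruent) = 3896/8 = 487.000
M(incongruent) = 4812/9 = 534.667
Difference = 534.667 − 487.000 = 47.667 ms

48 ms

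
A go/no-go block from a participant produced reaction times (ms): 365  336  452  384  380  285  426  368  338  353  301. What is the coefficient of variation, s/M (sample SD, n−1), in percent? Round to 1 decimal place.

13.5%

n = 11, Σ = 3988, M = 362.5455
Σ(x−M)² = 24028.727; s = √(24028.727/10) = 49.0191
CV = 49.0191 / 362.5455 = 0.13521 = 13.521%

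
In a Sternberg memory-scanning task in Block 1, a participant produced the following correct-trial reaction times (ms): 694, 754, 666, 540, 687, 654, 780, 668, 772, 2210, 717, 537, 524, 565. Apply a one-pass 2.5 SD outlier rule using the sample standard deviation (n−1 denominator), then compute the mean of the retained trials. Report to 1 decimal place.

658.3 ms

n = 14, ΣRT = 10768, M = 769.143
Σ(x−M)² = 2333829.71; s = √(2333829.71/13) = 423.704
Cutoffs: 769.143 ± 2.5·423.704 → [-290.1, 1828.4]
Outside: 2210 → excluded.
Retained (n=13): Σ = 8558, mean = 8558/13 = 658.308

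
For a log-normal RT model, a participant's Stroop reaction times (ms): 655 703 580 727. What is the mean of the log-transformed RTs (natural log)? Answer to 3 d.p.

6.498

ln(RT): 6.4846, 6.5554, 6.3630, 6.5889
Σ ln(RT) = 25.9919
Mean = 25.9919/4 = 6.49799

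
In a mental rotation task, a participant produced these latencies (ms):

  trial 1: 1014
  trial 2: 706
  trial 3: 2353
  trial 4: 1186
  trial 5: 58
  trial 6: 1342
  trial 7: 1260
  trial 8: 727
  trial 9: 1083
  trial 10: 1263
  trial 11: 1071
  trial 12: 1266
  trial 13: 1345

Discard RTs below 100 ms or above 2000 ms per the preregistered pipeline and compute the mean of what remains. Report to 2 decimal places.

Excluded: 58, 2353
Retained (n=11): Σ = 12263
Mean = 12263/11 = 1114.8182

1114.82 ms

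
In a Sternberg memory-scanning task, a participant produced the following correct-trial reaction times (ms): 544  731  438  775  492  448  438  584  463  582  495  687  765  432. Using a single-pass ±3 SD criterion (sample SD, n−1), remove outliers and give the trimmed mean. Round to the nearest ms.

n = 14, ΣRT = 7874, M = 562.429
Σ(x−M)² = 211807.43; s = √(211807.43/13) = 127.644
Cutoffs: 562.429 ± 3·127.644 → [179.5, 945.4]
No RTs fall outside the cutoffs; all 14 retained. Mean = 7874/14 = 562.429

562 ms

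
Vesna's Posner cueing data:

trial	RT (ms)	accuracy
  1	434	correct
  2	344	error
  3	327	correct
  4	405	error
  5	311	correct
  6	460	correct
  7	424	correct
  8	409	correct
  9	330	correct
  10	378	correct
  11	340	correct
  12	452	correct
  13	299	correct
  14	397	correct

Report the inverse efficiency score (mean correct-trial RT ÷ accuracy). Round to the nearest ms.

443 ms

Correct trials (n=12): 434, 327, 311, 460, 424, 409, 330, 378, 340, 452, 299, 397
Mean correct RT = 4561/12 = 380.0833 ms
Proportion correct = 12/14
IES = 380.0833 / (12/14) = 443.431 ms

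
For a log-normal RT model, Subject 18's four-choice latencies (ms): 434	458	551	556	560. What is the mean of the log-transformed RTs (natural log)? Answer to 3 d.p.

ln(RT): 6.0730, 6.1269, 6.3117, 6.3208, 6.3279
Σ ln(RT) = 31.1604
Mean = 31.1604/5 = 6.23207

6.232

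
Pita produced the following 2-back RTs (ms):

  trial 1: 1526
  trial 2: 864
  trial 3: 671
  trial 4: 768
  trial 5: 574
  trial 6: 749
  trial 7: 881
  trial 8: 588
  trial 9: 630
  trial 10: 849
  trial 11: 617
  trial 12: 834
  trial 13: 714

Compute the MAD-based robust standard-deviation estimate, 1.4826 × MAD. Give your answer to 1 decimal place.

170.5 ms

Sorted: 574, 588, 617, 630, 671, 714, 749, 768, 834, 849, 864, 881, 1526 → median = 749
|x − 749| sorted: 0, 19, 35, 78, 85, 100, 115, 119, 132, 132, 161, 175, 777 → MAD = 115
Robust SD ≈ 1.4826 × 115 = 170.499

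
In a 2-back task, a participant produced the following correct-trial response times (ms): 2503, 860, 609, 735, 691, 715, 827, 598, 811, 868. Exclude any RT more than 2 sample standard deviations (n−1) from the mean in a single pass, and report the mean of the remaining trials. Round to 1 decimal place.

n = 10, ΣRT = 9217, M = 921.700
Σ(x−M)² = 2861790.10; s = √(2861790.10/9) = 563.894
Cutoffs: 921.700 ± 2·563.894 → [-206.1, 2049.5]
Outside: 2503 → excluded.
Retained (n=9): Σ = 6714, mean = 6714/9 = 746.000

746.0 ms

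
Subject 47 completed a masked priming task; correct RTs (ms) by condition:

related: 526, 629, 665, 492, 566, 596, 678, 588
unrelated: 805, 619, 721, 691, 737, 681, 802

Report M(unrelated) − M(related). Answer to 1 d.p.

M(related) = 4740/8 = 592.500
M(unrelated) = 5056/7 = 722.286
Difference = 722.286 − 592.500 = 129.786 ms

129.8 ms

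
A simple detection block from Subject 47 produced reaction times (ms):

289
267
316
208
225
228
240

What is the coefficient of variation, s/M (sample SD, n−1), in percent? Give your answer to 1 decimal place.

n = 7, Σ = 1773, M = 253.2857
Σ(x−M)² = 9063.429; s = √(9063.429/6) = 38.8661
CV = 38.8661 / 253.2857 = 0.15345 = 15.345%

15.3%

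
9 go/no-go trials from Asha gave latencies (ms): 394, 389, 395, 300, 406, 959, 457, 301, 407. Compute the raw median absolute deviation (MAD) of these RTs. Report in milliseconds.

Sorted: 300, 301, 389, 394, 395, 406, 407, 457, 959 → median = 395
|x − 395|: 1, 6, 0, 95, 11, 564, 62, 94, 12
Sorted deviations: 0, 1, 6, 11, 12, 62, 94, 95, 564 → MAD = 12

12 ms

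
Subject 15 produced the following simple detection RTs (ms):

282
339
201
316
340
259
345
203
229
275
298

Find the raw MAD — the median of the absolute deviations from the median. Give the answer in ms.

53 ms

Sorted: 201, 203, 229, 259, 275, 282, 298, 316, 339, 340, 345 → median = 282
|x − 282|: 0, 57, 81, 34, 58, 23, 63, 79, 53, 7, 16
Sorted deviations: 0, 7, 16, 23, 34, 53, 57, 58, 63, 79, 81 → MAD = 53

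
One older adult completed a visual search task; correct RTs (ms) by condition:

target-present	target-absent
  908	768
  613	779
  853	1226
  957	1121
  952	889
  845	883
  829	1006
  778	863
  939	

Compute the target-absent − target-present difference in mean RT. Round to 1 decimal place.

89.2 ms

M(target-present) = 7674/9 = 852.667
M(target-absent) = 7535/8 = 941.875
Difference = 941.875 − 852.667 = 89.208 ms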